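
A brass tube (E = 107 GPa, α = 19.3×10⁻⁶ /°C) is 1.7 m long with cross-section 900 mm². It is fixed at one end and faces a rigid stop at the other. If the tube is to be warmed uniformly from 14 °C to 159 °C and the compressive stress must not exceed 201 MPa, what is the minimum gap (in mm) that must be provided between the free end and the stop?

With no wall the tube would lengthen by αΔT L = 19.3×10⁻⁶ × 145 × 1700 = 4.757 mm.
A stress of 201 MPa corresponds to the wall pushing the tube back by σL/E = 201×1700/(107×10³) = 3.193 mm.
So the gap has to take up the difference, g_min = δ_free − σL/E = 4.757 − 3.193 = 1.564 mm.

g ≈ 1.56 mm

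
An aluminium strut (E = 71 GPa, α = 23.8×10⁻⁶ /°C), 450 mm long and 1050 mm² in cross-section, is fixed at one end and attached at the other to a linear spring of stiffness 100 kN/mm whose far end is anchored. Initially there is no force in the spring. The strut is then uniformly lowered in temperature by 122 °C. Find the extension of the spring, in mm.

If the spring were absent the strut would shorten by αΔT L = 23.8×10⁻⁶ × 122 × 450 = 1.307 mm.
With a force P in the spring, the elastic change of the strut is PL/(AE) and that of the spring is P/k; compatibility requires their sum to equal δ_free.
P [ L/(AE) + 1/k ] = δ_free → P [ 450/(1050×71×10³) + 1/(100×10³) ] = 1.307.
P = 1.307 / 1.604×10⁻⁵ = 81480 N.
Spring extension = P/k = 81480/(100×10³) = 0.8148 mm.

δ ≈ 0.815 mm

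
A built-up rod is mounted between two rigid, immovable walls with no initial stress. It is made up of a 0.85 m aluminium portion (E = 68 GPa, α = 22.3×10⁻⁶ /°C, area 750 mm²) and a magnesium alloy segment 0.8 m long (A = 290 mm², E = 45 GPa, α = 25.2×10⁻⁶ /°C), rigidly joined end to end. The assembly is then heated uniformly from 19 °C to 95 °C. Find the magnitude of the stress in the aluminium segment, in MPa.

σ ≈ 50.8 MPa (compressive)

Free thermal expansion of the whole bar: Σ αᵢΔT Lᵢ = 22.3×10⁻⁶×76×850 + 25.2×10⁻⁶×76×800 = 2.973 mm.
The rigid supports impose zero overall length change; the single axial force P common to all segments must satisfy P Σ Lᵢ/(AᵢEᵢ) = δ_free.
The series flexibility is Σ Lᵢ/(AᵢEᵢ) = 850/(750×68×10³) + 800/(290×45×10³) = 7.797×10⁻⁵ mm/N.
So P = 2.973 / 7.797×10⁻⁵ = 38.13 kN, compressive.
σ_{aluminium} = P / A = 38130 / 750 = 50.84 MPa.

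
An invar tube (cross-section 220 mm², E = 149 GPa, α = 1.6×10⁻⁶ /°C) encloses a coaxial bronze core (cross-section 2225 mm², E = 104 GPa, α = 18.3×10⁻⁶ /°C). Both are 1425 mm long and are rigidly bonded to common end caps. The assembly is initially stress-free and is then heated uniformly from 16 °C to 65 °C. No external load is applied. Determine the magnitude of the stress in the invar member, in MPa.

Equilibrium of a rigid end plate with no external load gives equal and opposite internal forces ±P in the two members. Since α_{bronze} > α_{invar}, heating drives the bronze into compression and the invar into tension.
Setting the final lengths equal and cancelling L: (α₁ − α₂)ΔT = P/(A₁E₁) + P/(A₂E₂).
|α₁ − α₂|·ΔT = 16.7×10⁻⁶ × 49 = 0.0008183.
1/(A₁E₁) + 1/(A₂E₂) = 1/(220×149×10³) + 1/(2225×104×10³) = 3.483×10⁻⁸ N⁻¹.
P = 0.0008183 / 3.483×10⁻⁸ = 23500 N = 23.5 kN.
σ_{invar} = P/A₁ = 23500/220 = 106.8 MPa, tensile.

σ ≈ 107 MPa (tensile)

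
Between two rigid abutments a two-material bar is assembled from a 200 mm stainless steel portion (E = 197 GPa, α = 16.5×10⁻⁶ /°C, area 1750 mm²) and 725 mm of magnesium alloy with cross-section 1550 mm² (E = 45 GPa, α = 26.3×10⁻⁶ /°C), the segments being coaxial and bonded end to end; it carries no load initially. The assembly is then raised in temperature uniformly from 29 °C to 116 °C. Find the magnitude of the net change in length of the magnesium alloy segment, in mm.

|ΔL| ≈ 0.184 mm

Free thermal expansion of the whole bar: Σ αᵢΔT Lᵢ = 16.5×10⁻⁶×87×200 + 26.3×10⁻⁶×87×725 = 1.946 mm.
Since the ends are fixed, an axial force P builds up, equal in every segment, with P · Σ Lᵢ/(AᵢEᵢ) = δ_free.
The series flexibility is Σ Lᵢ/(AᵢEᵢ) = 200/(1750×197×10³) + 725/(1550×45×10³) = 1.097×10⁻⁵ mm/N.
Hence P = δ_free / Σ(L/AE) = 1.946/1.097×10⁻⁵ = 177.3 kN (compressive).
For the magnesium alloy segment, free thermal change = 26.3×10⁻⁶×87×725 = 1.659 mm and elastic change from P = 177300×725/(1550×45×10³) = 1.843 mm; these oppose, so the net change is 0.184 mm (segment shortens).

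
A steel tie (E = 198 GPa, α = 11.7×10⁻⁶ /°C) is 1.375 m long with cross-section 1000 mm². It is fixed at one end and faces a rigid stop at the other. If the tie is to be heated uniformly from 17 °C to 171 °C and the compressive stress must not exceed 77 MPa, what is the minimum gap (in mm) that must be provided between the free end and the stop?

g ≈ 1.94 mm

With no wall the tie would lengthen by αΔT L = 11.7×10⁻⁶ × 154 × 1375 = 2.477 mm.
At the allowable stress the elastic shortening the wall may impose is σL/E = 77 × 1375 / (198×10³) = 0.5347 mm.
The gap must absorb the remainder: g_min = 2.477 − 0.5347 = 1.943 mm.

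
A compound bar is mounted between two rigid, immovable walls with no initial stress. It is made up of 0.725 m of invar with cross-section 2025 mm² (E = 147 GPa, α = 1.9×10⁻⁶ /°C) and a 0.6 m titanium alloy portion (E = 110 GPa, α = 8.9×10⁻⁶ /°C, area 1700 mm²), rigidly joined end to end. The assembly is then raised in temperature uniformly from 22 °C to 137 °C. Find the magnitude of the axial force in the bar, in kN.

With the walls removed the bar would change length by δ_free = Σ αᵢΔT Lᵢ = 1.9×10⁻⁶×115×725 + 8.9×10⁻⁶×115×600 = 0.7725 mm.
The walls prevent any net length change, so an axial force P (same in every segment) develops. Compatibility: P · Σ Lᵢ/(AᵢEᵢ) = δ_free.
Σ Lᵢ/(AᵢEᵢ) = 725/(2025×147×10³) + 600/(1700×110×10³) = 5.644×10⁻⁶ mm/N.
P = 0.7725 / 5.644×10⁻⁶ = 136900 N = 136.9 kN, compressive.

P ≈ 137 kN (compressive)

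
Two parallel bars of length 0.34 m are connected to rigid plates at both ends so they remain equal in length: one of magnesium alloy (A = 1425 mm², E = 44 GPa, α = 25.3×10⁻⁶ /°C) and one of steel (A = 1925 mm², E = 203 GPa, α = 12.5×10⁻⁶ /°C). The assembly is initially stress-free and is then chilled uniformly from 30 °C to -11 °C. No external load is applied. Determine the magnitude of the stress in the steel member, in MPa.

σ ≈ 14.7 MPa (compressive)

Both members must finish at the same length. With the larger α, the magnesium alloy tends to over-contract; the plates restrain it, putting the magnesium alloy in tension and the steel in compression. With no external load the two internal forces are equal and opposite, magnitude P.
Setting the final lengths equal and cancelling L: (α₁ − α₂)ΔT = P/(A₁E₁) + P/(A₂E₂).
|α₁ − α₂|·ΔT = 12.8×10⁻⁶ × 41 = 0.0005248.
1/(A₁E₁) + 1/(A₂E₂) = 1/(1425×44×10³) + 1/(1925×203×10³) = 1.851×10⁻⁸ N⁻¹.
P = 0.0005248 / 1.851×10⁻⁸ = 28360 N = 28.36 kN.
σ_{steel} = P/A₂ = 28360/1925 = 14.73 MPa, compressive.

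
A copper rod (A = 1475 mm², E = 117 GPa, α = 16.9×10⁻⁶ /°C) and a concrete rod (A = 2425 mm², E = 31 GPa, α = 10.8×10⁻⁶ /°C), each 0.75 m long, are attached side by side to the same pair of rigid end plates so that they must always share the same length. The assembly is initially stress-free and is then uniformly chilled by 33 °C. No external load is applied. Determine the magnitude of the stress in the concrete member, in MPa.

Both members must finish at the same length. With the larger α, the copper tends to over-contract; the plates restrain it, putting the copper in tension and the concrete in compression. With no external load the two internal forces are equal and opposite, magnitude P.
Equating the net (thermal + elastic) strains gives |α₁ − α₂|·ΔT = P·[1/(A₁E₁) + 1/(A₂E₂)].
|α₁ − α₂|·ΔT = 6.1×10⁻⁶ × 33 = 0.0002013.
1/(A₁E₁) + 1/(A₂E₂) = 1/(1475×117×10³) + 1/(2425×31×10³) = 1.91×10⁻⁸ N⁻¹.
So P = 0.0002013 / 1.91×10⁻⁸ = 10.54 kN.
σ_{concrete} = P/A₂ = 10540/2425 = 4.347 MPa, compressive.

σ ≈ 4.35 MPa (compressive)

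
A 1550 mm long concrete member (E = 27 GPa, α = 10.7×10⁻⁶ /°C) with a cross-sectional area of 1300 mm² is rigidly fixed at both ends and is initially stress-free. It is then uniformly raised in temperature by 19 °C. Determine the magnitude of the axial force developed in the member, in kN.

With zero net strain, σ = E·αΔT = 27 GPa × 10.7×10⁻⁶ × 19 = 5.489 MPa.
Then P = σA = 5.489 × 1300 mm² = 7.136 kN, compressive.

P ≈ 7.14 kN (compressive)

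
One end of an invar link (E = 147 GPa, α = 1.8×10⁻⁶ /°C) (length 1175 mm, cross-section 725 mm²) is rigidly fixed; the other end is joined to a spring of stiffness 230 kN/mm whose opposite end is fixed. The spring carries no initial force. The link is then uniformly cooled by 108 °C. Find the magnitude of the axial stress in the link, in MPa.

σ ≈ 20.5 MPa (tensile)

Free thermal contraction: δ_free = αΔT L = 1.8×10⁻⁶ × 108 × 1175 = 0.2284 mm.
Let P be the tensile force in the spring. The link extends elastically by PL/(AE) and the spring stretches by P/k; together these equal δ_free.
P [ L/(AE) + 1/k ] = δ_free → P [ 1175/(725×147×10³) + 1/(230×10³) ] = 0.2284.
P = 0.2284 / 1.537×10⁻⁵ = 14860 N.
σ = P/A = 14860/725 = 20.49 MPa.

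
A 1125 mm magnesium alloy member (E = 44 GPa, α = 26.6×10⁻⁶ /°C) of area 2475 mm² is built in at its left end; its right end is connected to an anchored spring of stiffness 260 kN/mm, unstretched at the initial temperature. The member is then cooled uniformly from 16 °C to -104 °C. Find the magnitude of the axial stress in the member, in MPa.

σ ≈ 102 MPa (tensile)

The unrestrained thermal change is αΔT L = 26.6×10⁻⁶ × 120 × 1125 = 3.591 mm.
With a force P in the spring, the elastic change of the member is PL/(AE) and that of the spring is P/k; compatibility requires their sum to equal δ_free.
So P = δ_free / [L/(AE) + 1/k] = 3.591 / [ 1125/(2475×44×10³) + 1/(260×10³) ].
P = 3.591 / 1.418×10⁻⁵ = 253300 N.
σ = P/A = 253300/2475 = 102.3 MPa.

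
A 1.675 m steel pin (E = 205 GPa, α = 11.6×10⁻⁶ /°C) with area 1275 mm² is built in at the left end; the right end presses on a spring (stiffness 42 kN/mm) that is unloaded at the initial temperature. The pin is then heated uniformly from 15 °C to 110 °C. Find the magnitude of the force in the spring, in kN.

P ≈ 61.1 kN

If the spring were absent the pin would lengthen by αΔT L = 11.6×10⁻⁶ × 95 × 1675 = 1.846 mm.
With a force P in the spring, the elastic change of the pin is PL/(AE) and that of the spring is P/k; compatibility requires their sum to equal δ_free.
So P = δ_free / [L/(AE) + 1/k] = 1.846 / [ 1675/(1275×205×10³) + 1/(42×10³) ].
P = 1.846 / 3.022×10⁻⁵ = 61080 N.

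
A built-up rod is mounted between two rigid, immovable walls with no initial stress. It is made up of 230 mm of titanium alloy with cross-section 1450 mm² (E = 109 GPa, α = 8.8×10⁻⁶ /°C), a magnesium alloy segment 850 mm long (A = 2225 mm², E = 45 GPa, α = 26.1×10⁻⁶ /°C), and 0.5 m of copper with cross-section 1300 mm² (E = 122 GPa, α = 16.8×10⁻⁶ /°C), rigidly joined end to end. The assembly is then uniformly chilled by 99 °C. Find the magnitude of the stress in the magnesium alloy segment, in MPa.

σ ≈ 111 MPa (tensile)

Free thermal contraction of the whole bar: Σ αᵢΔT Lᵢ = 8.8×10⁻⁶×99×230 + 26.1×10⁻⁶×99×850 + 16.8×10⁻⁶×99×500 = 3.228 mm.
Since the ends are fixed, an axial force P builds up, equal in every segment, with P · Σ Lᵢ/(AᵢEᵢ) = δ_free.
Σ Lᵢ/(AᵢEᵢ) = 230/(1450×109×10³) + 850/(2225×45×10³) + 500/(1300×122×10³) = 1.31×10⁻⁵ mm/N.
So P = 3.228 / 1.31×10⁻⁵ = 246.5 kN, tensile.
σ_{magnesium alloy} = P / A = 246500 / 2225 = 110.8 MPa.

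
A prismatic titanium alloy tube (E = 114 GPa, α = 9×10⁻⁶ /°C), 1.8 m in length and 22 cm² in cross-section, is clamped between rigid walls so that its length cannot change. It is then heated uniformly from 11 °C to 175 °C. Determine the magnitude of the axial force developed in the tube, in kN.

Full restraint means ε = 0, so the stress is σ = EαΔT = 114×10³ × 9×10⁻⁶ × 164 = 168.3 MPa.
Axial force P = σA = 168.3 × 2200 = 370200 N = 370.2 kN, compressive.

P ≈ 370 kN (compressive)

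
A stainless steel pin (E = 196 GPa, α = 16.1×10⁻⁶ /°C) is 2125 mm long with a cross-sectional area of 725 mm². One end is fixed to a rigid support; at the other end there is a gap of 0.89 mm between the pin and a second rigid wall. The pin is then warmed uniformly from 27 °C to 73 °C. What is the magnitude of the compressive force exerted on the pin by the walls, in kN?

P ≈ 45.7 kN

If the wall were absent the pin would grow by αΔT L = 16.1×10⁻⁶ × 46 × 2125 = 1.574 mm.
This exceeds the 0.89 mm gap, so the wall pushes back. The portion of expansion that must be recovered elastically is δ_free − gap = 1.574 − 0.89 = 0.6838 mm.
Compatibility: PL/(AE) = 0.6838 mm, so σ = P/A = E × (0.6838/2125) = 63.07 MPa.
Force on the wall = σA = 63.07 × 725 mm² = 45.72 kN.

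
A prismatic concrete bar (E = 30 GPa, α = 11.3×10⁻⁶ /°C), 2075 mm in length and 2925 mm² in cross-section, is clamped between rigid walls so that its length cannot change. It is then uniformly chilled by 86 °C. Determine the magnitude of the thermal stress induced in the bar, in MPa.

σ ≈ 29.2 MPa (tensile)

With length fixed, the mechanical strain must cancel the thermal strain αΔT = 11.3×10⁻⁶ × 86 = 971.8×10⁻⁶.
The stress required to suppress this strain is σ = Eε = 30×10³ × 971.8×10⁻⁶ = 29.15 MPa, tensile since the bar is trying to contract.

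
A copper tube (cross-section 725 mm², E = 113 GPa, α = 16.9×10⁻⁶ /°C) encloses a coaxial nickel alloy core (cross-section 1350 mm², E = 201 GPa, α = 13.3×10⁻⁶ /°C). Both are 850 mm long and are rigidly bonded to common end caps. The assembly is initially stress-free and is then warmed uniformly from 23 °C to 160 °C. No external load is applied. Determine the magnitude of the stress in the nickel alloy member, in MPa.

The copper has the larger α, so on heating it would change length more than the nickel alloy if both were free. The rigid plates force a common final length, so the copper is put into compression and the nickel alloy into tension, with equal and opposite forces P (no external load).
Setting the final lengths equal and cancelling L: (α₁ − α₂)ΔT = P/(A₁E₁) + P/(A₂E₂).
|α₁ − α₂|·ΔT = 3.6×10⁻⁶ × 137 = 0.0004932.
1/(A₁E₁) + 1/(A₂E₂) = 1/(725×113×10³) + 1/(1350×201×10³) = 1.589×10⁻⁸ N⁻¹.
P = 0.0004932 / 1.589×10⁻⁸ = 31040 N = 31.04 kN.
σ_{nickel alloy} = P/A₂ = 31040/1350 = 22.99 MPa, tensile.

σ ≈ 23 MPa (tensile)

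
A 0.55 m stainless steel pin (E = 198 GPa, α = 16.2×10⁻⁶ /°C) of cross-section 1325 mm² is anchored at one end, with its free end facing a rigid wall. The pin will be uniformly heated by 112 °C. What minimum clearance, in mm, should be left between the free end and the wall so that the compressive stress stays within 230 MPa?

g ≈ 0.359 mm

Free expansion if unrestrained: δ_free = αΔT L = 16.2×10⁻⁶ × 112 × 550 = 0.9979 mm.
A stress of 230 MPa corresponds to the wall pushing the pin back by σL/E = 230×550/(198×10³) = 0.6389 mm.
The gap must absorb the remainder: g_min = 0.9979 − 0.6389 = 0.359 mm.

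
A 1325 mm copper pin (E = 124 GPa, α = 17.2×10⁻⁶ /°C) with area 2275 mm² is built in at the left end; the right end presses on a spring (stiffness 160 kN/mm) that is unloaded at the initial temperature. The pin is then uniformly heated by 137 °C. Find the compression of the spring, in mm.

The unrestrained thermal change is αΔT L = 17.2×10⁻⁶ × 137 × 1325 = 3.122 mm.
Let P be the compressive force at the spring. The pin shortens elastically by PL/(AE) and the spring compresses by P/k; together these equal δ_free.
So P = δ_free / [L/(AE) + 1/k] = 3.122 / [ 1325/(2275×124×10³) + 1/(160×10³) ].
P = 3.122 / 1.095×10⁻⁵ = 285200 N.
Spring compression = P/k = 285200/(160×10³) = 1.783 mm.

δ ≈ 1.78 mm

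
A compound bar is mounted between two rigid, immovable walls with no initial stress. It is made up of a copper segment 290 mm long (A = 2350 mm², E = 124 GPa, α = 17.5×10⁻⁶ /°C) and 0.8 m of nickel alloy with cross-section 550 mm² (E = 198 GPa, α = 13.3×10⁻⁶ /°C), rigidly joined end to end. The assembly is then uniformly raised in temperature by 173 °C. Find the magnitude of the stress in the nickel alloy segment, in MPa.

With the walls removed the bar would change length by δ_free = Σ αᵢΔT Lᵢ = 17.5×10⁻⁶×173×290 + 13.3×10⁻⁶×173×800 = 2.719 mm.
The walls prevent any net length change, so an axial force P (same in every segment) develops. Compatibility: P · Σ Lᵢ/(AᵢEᵢ) = δ_free.
Σ Lᵢ/(AᵢEᵢ) = 290/(2350×124×10³) + 800/(550×198×10³) = 8.341×10⁻⁶ mm/N.
Hence P = δ_free / Σ(L/AE) = 2.719/8.341×10⁻⁶ = 325.9 kN (compressive).
σ_{nickel alloy} = P / A = 325900 / 550 = 592.6 MPa.

σ ≈ 593 MPa (compressive)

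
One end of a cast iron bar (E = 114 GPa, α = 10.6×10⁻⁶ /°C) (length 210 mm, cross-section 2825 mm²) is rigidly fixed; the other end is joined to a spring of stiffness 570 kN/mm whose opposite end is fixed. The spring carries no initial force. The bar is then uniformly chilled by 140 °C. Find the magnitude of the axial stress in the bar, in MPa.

If the spring were absent the bar would shorten by αΔT L = 10.6×10⁻⁶ × 140 × 210 = 0.3116 mm.
Let P be the tensile force in the spring. The bar extends elastically by PL/(AE) and the spring stretches by P/k; together these equal δ_free.
So P = δ_free / [L/(AE) + 1/k] = 0.3116 / [ 210/(2825×114×10³) + 1/(570×10³) ].
P = 0.3116 / 2.406×10⁻⁶ = 129500 N.
σ = P/A = 129500/2825 = 45.84 MPa.

σ ≈ 45.8 MPa (tensile)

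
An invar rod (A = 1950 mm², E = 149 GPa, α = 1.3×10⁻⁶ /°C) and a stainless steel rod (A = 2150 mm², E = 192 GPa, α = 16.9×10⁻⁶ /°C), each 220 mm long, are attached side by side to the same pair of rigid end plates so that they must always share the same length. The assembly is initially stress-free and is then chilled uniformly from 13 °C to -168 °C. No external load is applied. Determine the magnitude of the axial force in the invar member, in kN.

P ≈ 481 kN (compressive in the invar)

Equilibrium of a rigid end plate with no external load gives equal and opposite internal forces ±P in the two members. Since α_{stainless steel} > α_{invar}, cooling drives the stainless steel into tension and the invar into compression.
Equating the net (thermal + elastic) strains gives |α₁ − α₂|·ΔT = P·[1/(A₁E₁) + 1/(A₂E₂)].
|α₁ − α₂|·ΔT = 15.6×10⁻⁶ × 181 = 0.002824.
1/(A₁E₁) + 1/(A₂E₂) = 1/(1950×149×10³) + 1/(2150×192×10³) = 5.864×10⁻⁹ N⁻¹.
So P = 0.002824 / 5.864×10⁻⁹ = 481.5 kN.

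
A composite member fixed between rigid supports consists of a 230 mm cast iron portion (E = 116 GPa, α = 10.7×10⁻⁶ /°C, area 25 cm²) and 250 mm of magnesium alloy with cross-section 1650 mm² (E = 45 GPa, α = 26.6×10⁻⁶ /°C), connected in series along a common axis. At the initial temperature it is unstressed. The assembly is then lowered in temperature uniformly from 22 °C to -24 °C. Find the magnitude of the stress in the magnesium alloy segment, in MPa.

If the supports were absent, the total length change would be Σ αᵢΔT Lᵢ = 10.7×10⁻⁶×46×230 + 26.6×10⁻⁶×46×250 = 0.4191 mm.
Since the ends are fixed, an axial force P builds up, equal in every segment, with P · Σ Lᵢ/(AᵢEᵢ) = δ_free.
Σ Lᵢ/(AᵢEᵢ) = 230/(2500×116×10³) + 250/(1650×45×10³) = 4.16×10⁻⁶ mm/N.
P = 0.4191 / 4.16×10⁻⁶ = 100700 N = 100.7 kN, tensile.
σ_{magnesium alloy} = P / A = 100700 / 1650 = 61.06 MPa.

σ ≈ 61.1 MPa (tensile)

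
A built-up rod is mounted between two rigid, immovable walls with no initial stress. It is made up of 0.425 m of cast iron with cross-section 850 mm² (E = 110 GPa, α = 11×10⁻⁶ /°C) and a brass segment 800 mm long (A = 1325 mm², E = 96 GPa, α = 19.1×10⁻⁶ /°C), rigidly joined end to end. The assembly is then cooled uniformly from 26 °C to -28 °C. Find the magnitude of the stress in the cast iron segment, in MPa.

σ ≈ 117 MPa (tensile)

Free thermal contraction of the whole bar: Σ αᵢΔT Lᵢ = 11×10⁻⁶×54×425 + 19.1×10⁻⁶×54×800 = 1.078 mm.
The rigid supports impose zero overall length change; the single axial force P common to all segments must satisfy P Σ Lᵢ/(AᵢEᵢ) = δ_free.
Σ Lᵢ/(AᵢEᵢ) = 425/(850×110×10³) + 800/(1325×96×10³) = 1.083×10⁻⁵ mm/N.
Hence P = δ_free / Σ(L/AE) = 1.078/1.083×10⁻⁵ = 99.45 kN (tensile).
σ_{cast iron} = P / A = 99450 / 850 = 117 MPa.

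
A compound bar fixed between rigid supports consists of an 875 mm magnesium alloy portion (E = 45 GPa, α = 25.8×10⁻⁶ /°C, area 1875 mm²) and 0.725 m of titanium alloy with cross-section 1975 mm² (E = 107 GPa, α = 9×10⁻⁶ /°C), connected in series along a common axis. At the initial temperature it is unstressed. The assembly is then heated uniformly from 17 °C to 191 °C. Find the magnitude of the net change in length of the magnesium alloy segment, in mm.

Free thermal expansion of the whole bar: Σ αᵢΔT Lᵢ = 25.8×10⁻⁶×174×875 + 9×10⁻⁶×174×725 = 5.063 mm.
Since the ends are fixed, an axial force P builds up, equal in every segment, with P · Σ Lᵢ/(AᵢEᵢ) = δ_free.
Σ Lᵢ/(AᵢEᵢ) = 875/(1875×45×10³) + 725/(1975×107×10³) = 1.38×10⁻⁵ mm/N.
Hence P = δ_free / Σ(L/AE) = 5.063/1.38×10⁻⁵ = 366.9 kN (compressive).
For the magnesium alloy segment, free thermal change = 25.8×10⁻⁶×174×875 = 3.928 mm and elastic change from P = 366900×875/(1875×45×10³) = 3.805 mm; these oppose, so the net change is 0.123 mm (segment lengthens).

|ΔL| ≈ 0.123 mm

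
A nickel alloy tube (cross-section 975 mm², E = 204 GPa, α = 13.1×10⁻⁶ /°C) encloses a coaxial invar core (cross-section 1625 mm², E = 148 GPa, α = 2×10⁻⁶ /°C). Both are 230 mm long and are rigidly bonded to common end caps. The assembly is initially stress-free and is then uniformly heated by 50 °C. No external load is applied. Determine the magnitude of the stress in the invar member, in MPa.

The nickel alloy has the larger α, so on heating it would change length more than the invar if both were free. The rigid plates force a common final length, so the nickel alloy is put into compression and the invar into tension, with equal and opposite forces P (no external load).
Compatibility of the two members (thermal + elastic change equal): (α₁ − α₂)ΔT = P·[1/(A₁E₁) + 1/(A₂E₂)].
|α₁ − α₂|·ΔT = 11.1×10⁻⁶ × 50 = 0.000555.
1/(A₁E₁) + 1/(A₂E₂) = 1/(975×204×10³) + 1/(1625×148×10³) = 9.186×10⁻⁹ N⁻¹.
P = 0.000555 / 9.186×10⁻⁹ = 60420 N = 60.42 kN.
σ_{invar} = P/A₂ = 60420/1625 = 37.18 MPa, tensile.

σ ≈ 37.2 MPa (tensile)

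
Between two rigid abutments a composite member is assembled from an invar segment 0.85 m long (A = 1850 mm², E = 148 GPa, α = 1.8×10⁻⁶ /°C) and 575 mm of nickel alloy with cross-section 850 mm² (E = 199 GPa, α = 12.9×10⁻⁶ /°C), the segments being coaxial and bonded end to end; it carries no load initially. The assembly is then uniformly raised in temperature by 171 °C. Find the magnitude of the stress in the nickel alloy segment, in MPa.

If the supports were absent, the total length change would be Σ αᵢΔT Lᵢ = 1.8×10⁻⁶×171×850 + 12.9×10⁻⁶×171×575 = 1.53 mm.
The walls prevent any net length change, so an axial force P (same in every segment) develops. Compatibility: P · Σ Lᵢ/(AᵢEᵢ) = δ_free.
The series flexibility is Σ Lᵢ/(AᵢEᵢ) = 850/(1850×148×10³) + 575/(850×199×10³) = 6.504×10⁻⁶ mm/N.
So P = 1.53 / 6.504×10⁻⁶ = 235.3 kN, compressive.
σ_{nickel alloy} = P / A = 235300 / 850 = 276.8 MPa.

σ ≈ 277 MPa (compressive)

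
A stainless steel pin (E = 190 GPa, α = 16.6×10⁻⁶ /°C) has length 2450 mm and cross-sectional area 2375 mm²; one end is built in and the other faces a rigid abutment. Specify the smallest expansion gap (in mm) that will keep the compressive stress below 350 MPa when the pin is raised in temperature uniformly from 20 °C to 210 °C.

With no wall the pin would lengthen by αΔT L = 16.6×10⁻⁶ × 190 × 2450 = 7.727 mm.
A stress of 350 MPa corresponds to the wall pushing the pin back by σL/E = 350×2450/(190×10³) = 4.513 mm.
So the gap has to take up the difference, g_min = δ_free − σL/E = 7.727 − 4.513 = 3.214 mm.

g ≈ 3.21 mm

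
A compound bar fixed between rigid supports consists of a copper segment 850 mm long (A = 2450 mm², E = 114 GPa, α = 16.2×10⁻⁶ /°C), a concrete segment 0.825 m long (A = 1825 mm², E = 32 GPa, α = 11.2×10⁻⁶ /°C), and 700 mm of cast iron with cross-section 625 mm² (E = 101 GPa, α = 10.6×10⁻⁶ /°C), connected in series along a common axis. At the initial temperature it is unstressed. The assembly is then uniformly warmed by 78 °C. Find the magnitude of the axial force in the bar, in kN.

Free thermal expansion of the whole bar: Σ αᵢΔT Lᵢ = 16.2×10⁻⁶×78×850 + 11.2×10⁻⁶×78×825 + 10.6×10⁻⁶×78×700 = 2.374 mm.
The rigid supports impose zero overall length change; the single axial force P common to all segments must satisfy P Σ Lᵢ/(AᵢEᵢ) = δ_free.
The series flexibility is Σ Lᵢ/(AᵢEᵢ) = 850/(2450×114×10³) + 825/(1825×32×10³) + 700/(625×101×10³) = 2.826×10⁻⁵ mm/N.
So P = 2.374 / 2.826×10⁻⁵ = 83.99 kN, compressive.

P ≈ 84 kN (compressive)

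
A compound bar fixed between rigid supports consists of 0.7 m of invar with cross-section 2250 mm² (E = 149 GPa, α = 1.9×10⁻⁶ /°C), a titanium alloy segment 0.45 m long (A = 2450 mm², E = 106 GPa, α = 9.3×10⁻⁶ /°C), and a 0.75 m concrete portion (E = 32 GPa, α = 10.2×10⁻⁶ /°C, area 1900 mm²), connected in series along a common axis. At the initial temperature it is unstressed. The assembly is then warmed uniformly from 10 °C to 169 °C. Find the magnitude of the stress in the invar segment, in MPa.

σ ≈ 57.6 MPa (compressive)

With the walls removed the bar would change length by δ_free = Σ αᵢΔT Lᵢ = 1.9×10⁻⁶×159×700 + 9.3×10⁻⁶×159×450 + 10.2×10⁻⁶×159×750 = 2.093 mm.
The rigid supports impose zero overall length change; the single axial force P common to all segments must satisfy P Σ Lᵢ/(AᵢEᵢ) = δ_free.
Σ Lᵢ/(AᵢEᵢ) = 700/(2250×149×10³) + 450/(2450×106×10³) + 750/(1900×32×10³) = 1.616×10⁻⁵ mm/N.
So P = 2.093 / 1.616×10⁻⁵ = 129.6 kN, compressive.
σ_{invar} = P / A = 129600 / 2250 = 57.58 MPa.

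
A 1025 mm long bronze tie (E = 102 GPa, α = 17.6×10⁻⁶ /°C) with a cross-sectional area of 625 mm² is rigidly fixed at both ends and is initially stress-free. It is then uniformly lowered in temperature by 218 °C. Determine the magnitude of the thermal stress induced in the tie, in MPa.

σ ≈ 391 MPa (tensile)

Because both ends are immovable the net strain is zero, and the suppressed thermal strain is αΔT = 17.6×10⁻⁶ × 218 = 3836.8×10⁻⁶.
Hence σ = E·αΔT = 102×10³ × 3836.8×10⁻⁶ = 391.4 MPa, tensile.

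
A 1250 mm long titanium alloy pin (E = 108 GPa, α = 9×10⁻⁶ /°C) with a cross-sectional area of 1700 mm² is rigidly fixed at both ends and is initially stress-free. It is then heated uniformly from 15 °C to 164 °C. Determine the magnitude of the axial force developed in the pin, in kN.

P ≈ 246 kN (compressive)

With zero net strain, σ = E·αΔT = 108 GPa × 9×10⁻⁶ × 149 = 144.8 MPa.
Axial force P = σA = 144.8 × 1700 = 246200 N = 246.2 kN, compressive.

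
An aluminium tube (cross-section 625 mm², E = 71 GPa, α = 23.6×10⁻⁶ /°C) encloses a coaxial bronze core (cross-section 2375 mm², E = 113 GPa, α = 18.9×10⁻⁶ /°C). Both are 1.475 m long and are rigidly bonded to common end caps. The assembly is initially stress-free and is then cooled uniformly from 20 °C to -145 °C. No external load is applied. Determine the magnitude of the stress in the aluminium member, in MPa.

σ ≈ 47.2 MPa (tensile)

Both members must finish at the same length. With the larger α, the aluminium tends to over-contract; the plates restrain it, putting the aluminium in tension and the bronze in compression. With no external load the two internal forces are equal and opposite, magnitude P.
Setting the final lengths equal and cancelling L: (α₁ − α₂)ΔT = P/(A₁E₁) + P/(A₂E₂).
|α₁ − α₂|·ΔT = 4.7×10⁻⁶ × 165 = 0.0007755.
1/(A₁E₁) + 1/(A₂E₂) = 1/(625×71×10³) + 1/(2375×113×10³) = 2.626×10⁻⁸ N⁻¹.
So P = 0.0007755 / 2.626×10⁻⁸ = 29.53 kN.
σ_{aluminium} = P/A₁ = 29530/625 = 47.25 MPa, tensile.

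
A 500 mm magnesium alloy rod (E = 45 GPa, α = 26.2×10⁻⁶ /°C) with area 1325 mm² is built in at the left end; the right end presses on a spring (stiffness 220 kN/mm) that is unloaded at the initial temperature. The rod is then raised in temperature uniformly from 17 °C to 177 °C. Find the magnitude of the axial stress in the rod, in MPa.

σ ≈ 122 MPa (compressive)

If the spring were absent the rod would lengthen by αΔT L = 26.2×10⁻⁶ × 160 × 500 = 2.096 mm.
Let P be the compressive force at the spring. The rod shortens elastically by PL/(AE) and the spring compresses by P/k; together these equal δ_free.
So P = δ_free / [L/(AE) + 1/k] = 2.096 / [ 500/(1325×45×10³) + 1/(220×10³) ].
P = 2.096 / 1.293×10⁻⁵ = 162100 N.
σ = P/A = 162100/1325 = 122.3 MPa.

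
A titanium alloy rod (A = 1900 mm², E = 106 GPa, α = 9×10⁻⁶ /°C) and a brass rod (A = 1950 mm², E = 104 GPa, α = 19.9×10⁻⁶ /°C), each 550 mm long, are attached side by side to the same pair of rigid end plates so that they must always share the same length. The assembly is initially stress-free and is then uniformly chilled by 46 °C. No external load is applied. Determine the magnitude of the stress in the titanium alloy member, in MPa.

Equilibrium of a rigid end plate with no external load gives equal and opposite internal forces ±P in the two members. Since α_{brass} > α_{titanium alloy}, cooling drives the brass into tension and the titanium alloy into compression.
Setting the final lengths equal and cancelling L: (α₁ − α₂)ΔT = P/(A₁E₁) + P/(A₂E₂).
|α₁ − α₂|·ΔT = 10.9×10⁻⁶ × 46 = 0.0005014.
1/(A₁E₁) + 1/(A₂E₂) = 1/(1900×106×10³) + 1/(1950×104×10³) = 9.896×10⁻⁹ N⁻¹.
P = 0.0005014 / 9.896×10⁻⁹ = 50670 N = 50.67 kN.
σ_{titanium alloy} = P/A₁ = 50670/1900 = 26.67 MPa, compressive.

σ ≈ 26.7 MPa (compressive)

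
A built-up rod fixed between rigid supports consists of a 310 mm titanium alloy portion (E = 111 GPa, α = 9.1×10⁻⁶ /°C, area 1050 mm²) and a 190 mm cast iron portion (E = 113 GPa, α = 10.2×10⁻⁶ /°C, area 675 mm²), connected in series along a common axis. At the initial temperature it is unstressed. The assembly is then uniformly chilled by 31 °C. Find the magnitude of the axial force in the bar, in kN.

If the supports were absent, the total length change would be Σ αᵢΔT Lᵢ = 9.1×10⁻⁶×31×310 + 10.2×10⁻⁶×31×190 = 0.1475 mm.
Since the ends are fixed, an axial force P builds up, equal in every segment, with P · Σ Lᵢ/(AᵢEᵢ) = δ_free.
The series flexibility is Σ Lᵢ/(AᵢEᵢ) = 310/(1050×111×10³) + 190/(675×113×10³) = 5.151×10⁻⁶ mm/N.
Hence P = δ_free / Σ(L/AE) = 0.1475/5.151×10⁻⁶ = 28.64 kN (tensile).

P ≈ 28.6 kN (tensile)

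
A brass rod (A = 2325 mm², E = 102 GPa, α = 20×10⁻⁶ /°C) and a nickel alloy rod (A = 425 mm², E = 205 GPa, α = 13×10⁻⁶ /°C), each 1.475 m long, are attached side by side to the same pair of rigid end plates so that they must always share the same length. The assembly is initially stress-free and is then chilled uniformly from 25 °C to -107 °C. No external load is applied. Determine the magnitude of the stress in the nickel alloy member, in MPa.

Equilibrium of a rigid end plate with no external load gives equal and opposite internal forces ±P in the two members. Since α_{brass} > α_{nickel alloy}, cooling drives the brass into tension and the nickel alloy into compression.
Compatibility of the two members (thermal + elastic change equal): (α₁ − α₂)ΔT = P·[1/(A₁E₁) + 1/(A₂E₂)].
|α₁ − α₂|·ΔT = 7×10⁻⁶ × 132 = 0.000924.
1/(A₁E₁) + 1/(A₂E₂) = 1/(2325×102×10³) + 1/(425×205×10³) = 1.569×10⁻⁸ N⁻¹.
P = 0.000924 / 1.569×10⁻⁸ = 58870 N = 58.87 kN.
σ_{nickel alloy} = P/A₂ = 58870/425 = 138.5 MPa, compressive.

σ ≈ 139 MPa (compressive)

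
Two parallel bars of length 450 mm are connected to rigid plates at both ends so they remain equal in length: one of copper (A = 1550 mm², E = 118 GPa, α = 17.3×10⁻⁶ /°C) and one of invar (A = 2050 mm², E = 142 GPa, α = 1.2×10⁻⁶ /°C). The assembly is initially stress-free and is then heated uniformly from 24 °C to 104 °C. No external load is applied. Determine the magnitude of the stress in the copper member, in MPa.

σ ≈ 93.3 MPa (compressive)

The copper has the larger α, so on heating it would change length more than the invar if both were free. The rigid plates force a common final length, so the copper is put into compression and the invar into tension, with equal and opposite forces P (no external load).
Compatibility of the two members (thermal + elastic change equal): (α₁ − α₂)ΔT = P·[1/(A₁E₁) + 1/(A₂E₂)].
|α₁ − α₂|·ΔT = 16.1×10⁻⁶ × 80 = 0.001288.
1/(A₁E₁) + 1/(A₂E₂) = 1/(1550×118×10³) + 1/(2050×142×10³) = 8.903×10⁻⁹ N⁻¹.
So P = 0.001288 / 8.903×10⁻⁹ = 144.7 kN.
σ_{copper} = P/A₁ = 144700/1550 = 93.34 MPa, compressive.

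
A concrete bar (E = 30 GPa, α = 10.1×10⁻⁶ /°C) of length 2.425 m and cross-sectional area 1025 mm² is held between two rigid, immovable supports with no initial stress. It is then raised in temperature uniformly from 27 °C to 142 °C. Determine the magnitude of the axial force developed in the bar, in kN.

P ≈ 35.7 kN (compressive)

The ends cannot move, so σ = EαΔT = 30×10³ × 10.1×10⁻⁶ × 115 = 34.84 MPa.
Then P = σA = 34.84 × 1025 mm² = 35.72 kN, compressive.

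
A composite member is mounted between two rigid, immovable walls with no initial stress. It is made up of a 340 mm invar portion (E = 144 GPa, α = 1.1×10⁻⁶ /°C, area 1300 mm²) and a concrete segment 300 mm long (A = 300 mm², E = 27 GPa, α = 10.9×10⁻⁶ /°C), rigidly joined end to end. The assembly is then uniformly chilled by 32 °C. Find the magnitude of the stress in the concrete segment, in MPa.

σ ≈ 10 MPa (tensile)

With the walls removed the bar would change length by δ_free = Σ αᵢΔT Lᵢ = 1.1×10⁻⁶×32×340 + 10.9×10⁻⁶×32×300 = 0.1166 mm.
Since the ends are fixed, an axial force P builds up, equal in every segment, with P · Σ Lᵢ/(AᵢEᵢ) = δ_free.
Σ Lᵢ/(AᵢEᵢ) = 340/(1300×144×10³) + 300/(300×27×10³) = 3.885×10⁻⁵ mm/N.
P = 0.1166 / 3.885×10⁻⁵ = 3001 N = 3.001 kN, tensile.
σ_{concrete} = P / A = 3001 / 300 = 10 MPa.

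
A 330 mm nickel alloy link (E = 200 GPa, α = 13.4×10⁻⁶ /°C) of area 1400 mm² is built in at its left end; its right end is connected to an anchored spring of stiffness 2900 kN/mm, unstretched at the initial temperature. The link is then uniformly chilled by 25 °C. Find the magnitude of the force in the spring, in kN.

P ≈ 72.6 kN

The unrestrained thermal change is αΔT L = 13.4×10⁻⁶ × 25 × 330 = 0.1106 mm.
With a force P in the spring, the elastic change of the link is PL/(AE) and that of the spring is P/k; compatibility requires their sum to equal δ_free.
So P = δ_free / [L/(AE) + 1/k] = 0.1106 / [ 330/(1400×200×10³) + 1/(2900×10³) ].
P = 0.1106 / 1.523×10⁻⁶ = 72570 N.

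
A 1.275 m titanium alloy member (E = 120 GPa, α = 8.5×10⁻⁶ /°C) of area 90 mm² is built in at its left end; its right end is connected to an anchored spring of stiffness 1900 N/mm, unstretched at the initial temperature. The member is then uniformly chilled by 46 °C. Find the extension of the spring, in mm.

δ ≈ 0.407 mm

Free thermal contraction: δ_free = αΔT L = 8.5×10⁻⁶ × 46 × 1275 = 0.4985 mm.
With a force P in the spring, the elastic change of the member is PL/(AE) and that of the spring is P/k; compatibility requires their sum to equal δ_free.
So P = δ_free / [L/(AE) + 1/k] = 0.4985 / [ 1275/(90×120×10³) + 1/(1900) ].
P = 0.4985 / 0.0006444 = 773.7 N.
Spring extension = P/k = 773.7/(1900) = 0.4072 mm.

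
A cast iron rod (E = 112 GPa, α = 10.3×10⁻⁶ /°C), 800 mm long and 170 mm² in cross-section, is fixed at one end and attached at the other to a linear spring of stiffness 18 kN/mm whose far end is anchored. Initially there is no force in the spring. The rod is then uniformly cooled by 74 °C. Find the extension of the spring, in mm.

If the spring were absent the rod would shorten by αΔT L = 10.3×10⁻⁶ × 74 × 800 = 0.6098 mm.
Let P be the tensile force in the spring. The rod extends elastically by PL/(AE) and the spring stretches by P/k; together these equal δ_free.
So P = δ_free / [L/(AE) + 1/k] = 0.6098 / [ 800/(170×112×10³) + 1/(18×10³) ].
P = 0.6098 / 9.757×10⁻⁵ = 6249 N.
Spring extension = P/k = 6249/(18×10³) = 0.3472 mm.

δ ≈ 0.347 mm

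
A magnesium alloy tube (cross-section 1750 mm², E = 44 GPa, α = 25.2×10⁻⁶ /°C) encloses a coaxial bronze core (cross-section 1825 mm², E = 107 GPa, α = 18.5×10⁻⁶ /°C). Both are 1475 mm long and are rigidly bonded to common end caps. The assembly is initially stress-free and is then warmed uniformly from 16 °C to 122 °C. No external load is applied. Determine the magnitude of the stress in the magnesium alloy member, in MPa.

Both members must finish at the same length. With the larger α, the magnesium alloy tends to over-expand; the plates restrain it, putting the magnesium alloy in compression and the bronze in tension. With no external load the two internal forces are equal and opposite, magnitude P.
Equating the net (thermal + elastic) strains gives |α₁ − α₂|·ΔT = P·[1/(A₁E₁) + 1/(A₂E₂)].
|α₁ − α₂|·ΔT = 6.7×10⁻⁶ × 106 = 0.0007102.
1/(A₁E₁) + 1/(A₂E₂) = 1/(1750×44×10³) + 1/(1825×107×10³) = 1.811×10⁻⁸ N⁻¹.
P = 0.0007102 / 1.811×10⁻⁸ = 39220 N = 39.22 kN.
σ_{magnesium alloy} = P/A₁ = 39220/1750 = 22.41 MPa, compressive.

σ ≈ 22.4 MPa (compressive)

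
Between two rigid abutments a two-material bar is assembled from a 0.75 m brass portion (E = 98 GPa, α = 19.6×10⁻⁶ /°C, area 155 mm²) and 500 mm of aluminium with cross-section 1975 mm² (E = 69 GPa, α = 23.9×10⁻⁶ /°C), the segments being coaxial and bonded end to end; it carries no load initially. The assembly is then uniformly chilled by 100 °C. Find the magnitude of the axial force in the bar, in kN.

With the walls removed the bar would change length by δ_free = Σ αᵢΔT Lᵢ = 19.6×10⁻⁶×100×750 + 23.9×10⁻⁶×100×500 = 2.665 mm.
The walls prevent any net length change, so an axial force P (same in every segment) develops. Compatibility: P · Σ Lᵢ/(AᵢEᵢ) = δ_free.
Σ Lᵢ/(AᵢEᵢ) = 750/(155×98×10³) + 500/(1975×69×10³) = 5.304×10⁻⁵ mm/N.
P = 2.665 / 5.304×10⁻⁵ = 50240 N = 50.24 kN, tensile.

P ≈ 50.2 kN (tensile)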